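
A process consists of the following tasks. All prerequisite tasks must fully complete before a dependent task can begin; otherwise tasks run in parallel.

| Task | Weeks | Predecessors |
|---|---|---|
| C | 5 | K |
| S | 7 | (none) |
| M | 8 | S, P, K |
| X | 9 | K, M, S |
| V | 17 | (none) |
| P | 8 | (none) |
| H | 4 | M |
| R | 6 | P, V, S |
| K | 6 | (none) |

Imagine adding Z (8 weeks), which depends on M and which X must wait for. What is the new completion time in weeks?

33

Originally the project takes 25 weeks.
With Z inserted, X now waits for max(K, M, S, Z).
New critical path: P→M→Z→X = 8+8+8+9 = 33 ⇒ 33 weeks.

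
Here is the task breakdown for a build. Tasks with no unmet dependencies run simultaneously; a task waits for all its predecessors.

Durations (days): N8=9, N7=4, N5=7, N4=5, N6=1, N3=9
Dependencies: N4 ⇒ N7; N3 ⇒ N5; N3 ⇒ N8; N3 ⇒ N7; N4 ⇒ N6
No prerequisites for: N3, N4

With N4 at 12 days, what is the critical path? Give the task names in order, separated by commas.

Critical path before the change: N3→N8 = 9+9 = 18 giving 18 days.
N4 has 9 days of float (longest path through it is 9).
The critical path is still N3→N8; finish is now 18 days.

N3, N8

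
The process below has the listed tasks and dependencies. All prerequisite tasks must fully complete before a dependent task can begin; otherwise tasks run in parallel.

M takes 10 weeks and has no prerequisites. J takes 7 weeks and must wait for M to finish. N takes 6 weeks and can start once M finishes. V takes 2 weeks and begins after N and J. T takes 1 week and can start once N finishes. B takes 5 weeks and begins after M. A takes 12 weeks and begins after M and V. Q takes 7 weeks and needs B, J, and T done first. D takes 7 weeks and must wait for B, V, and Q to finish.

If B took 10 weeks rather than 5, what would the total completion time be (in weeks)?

Actual critical path: M→J→V→A = 10+7+2+12 = 31 ⇒ 31 weeks.
The longest path through B is only 29 weeks, so B has float 2.
The binding chain switches to M→B→Q→D = 10+10+7+7 = 34; finish 34 weeks.

34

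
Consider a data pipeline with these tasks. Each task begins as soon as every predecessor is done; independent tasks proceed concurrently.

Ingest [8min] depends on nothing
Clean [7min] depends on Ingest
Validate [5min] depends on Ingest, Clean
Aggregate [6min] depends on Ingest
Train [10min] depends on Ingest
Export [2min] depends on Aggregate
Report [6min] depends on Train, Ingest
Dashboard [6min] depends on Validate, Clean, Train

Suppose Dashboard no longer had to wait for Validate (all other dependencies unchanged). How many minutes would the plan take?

24

With the dependency in place, Ingest→Clean→Validate→Dashboard = 8+7+5+6 = 26 sets the finish at 26 minutes.
Without Validate→Dashboard, Dashboard's earliest start moves from 20 to 18.
The longest chain is now Ingest→Train→Report = 8+10+6 = 24, so the plan takes 24 minutes.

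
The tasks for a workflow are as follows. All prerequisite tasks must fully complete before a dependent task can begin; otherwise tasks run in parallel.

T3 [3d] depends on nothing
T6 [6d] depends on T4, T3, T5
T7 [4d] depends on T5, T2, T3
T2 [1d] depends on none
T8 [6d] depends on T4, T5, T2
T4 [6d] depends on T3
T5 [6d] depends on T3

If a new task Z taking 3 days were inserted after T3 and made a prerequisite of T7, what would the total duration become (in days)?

Originally the project takes 15 days.
With Z inserted, T7 now waits for max(T5, T2, T3, Z).
New critical path: T3→T4→T6 = 3+6+6 = 15 ⇒ 15 days.

15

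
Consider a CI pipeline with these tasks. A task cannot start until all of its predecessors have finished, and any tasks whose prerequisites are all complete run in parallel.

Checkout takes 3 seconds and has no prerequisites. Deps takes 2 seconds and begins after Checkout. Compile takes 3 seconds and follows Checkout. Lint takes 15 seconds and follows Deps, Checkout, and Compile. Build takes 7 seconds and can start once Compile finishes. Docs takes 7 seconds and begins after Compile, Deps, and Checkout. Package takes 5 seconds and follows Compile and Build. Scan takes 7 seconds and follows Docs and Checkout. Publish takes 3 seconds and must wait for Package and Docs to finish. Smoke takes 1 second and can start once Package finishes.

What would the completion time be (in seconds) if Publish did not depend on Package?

21

Before: longest chain Checkout→Compile→Lint = 3+3+15 = 21, finish 21.
Without Package→Publish, Publish's earliest start moves from 18 to 13.
After: Checkout→Compile→Lint = 3+3+15 = 21 → 21 seconds.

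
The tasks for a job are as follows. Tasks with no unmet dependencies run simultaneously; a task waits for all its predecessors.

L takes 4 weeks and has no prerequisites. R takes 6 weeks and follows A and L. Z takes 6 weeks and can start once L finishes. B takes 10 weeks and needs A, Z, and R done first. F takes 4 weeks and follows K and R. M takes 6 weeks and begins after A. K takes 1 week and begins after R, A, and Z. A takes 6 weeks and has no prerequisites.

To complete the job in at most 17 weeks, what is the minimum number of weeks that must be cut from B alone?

5

Current finish: 22 weeks; target: 17.
B is on every critical path, so each week cut from B cuts the finish by one (this holds down to a finish of 17).
Need 22 − 17 = 5 weeks off B → B becomes 5 weeks, finish becomes 17.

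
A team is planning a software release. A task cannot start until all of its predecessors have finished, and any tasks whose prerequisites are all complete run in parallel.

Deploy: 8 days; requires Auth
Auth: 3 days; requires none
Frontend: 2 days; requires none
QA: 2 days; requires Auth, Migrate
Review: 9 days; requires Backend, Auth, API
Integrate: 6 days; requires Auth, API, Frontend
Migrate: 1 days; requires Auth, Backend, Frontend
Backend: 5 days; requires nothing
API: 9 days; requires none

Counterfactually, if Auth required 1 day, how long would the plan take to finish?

Critical path before the change: API→Review = 9+9 = 18 giving 18 days.
The longest path through Auth is only 12 days, so Auth has float 6.
That remains the longest chain; total 18 days.

18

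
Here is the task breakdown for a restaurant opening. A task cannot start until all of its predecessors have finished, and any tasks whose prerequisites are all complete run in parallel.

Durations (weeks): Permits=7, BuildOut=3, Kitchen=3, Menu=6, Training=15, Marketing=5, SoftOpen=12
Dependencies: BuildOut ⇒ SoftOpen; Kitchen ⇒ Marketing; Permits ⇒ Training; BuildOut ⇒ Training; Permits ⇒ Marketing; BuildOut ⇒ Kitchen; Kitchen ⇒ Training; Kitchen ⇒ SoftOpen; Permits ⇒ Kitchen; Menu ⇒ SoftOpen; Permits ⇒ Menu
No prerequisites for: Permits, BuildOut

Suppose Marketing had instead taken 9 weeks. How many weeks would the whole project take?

Critical path before the change: Permits→Kitchen→Training = 7+3+15 = 25 giving 25 weeks.
Marketing is off the critical path — its longest chain is 15 weeks, giving 10 of slack.
No other chain overtakes it, so the finish is 25 weeks.

25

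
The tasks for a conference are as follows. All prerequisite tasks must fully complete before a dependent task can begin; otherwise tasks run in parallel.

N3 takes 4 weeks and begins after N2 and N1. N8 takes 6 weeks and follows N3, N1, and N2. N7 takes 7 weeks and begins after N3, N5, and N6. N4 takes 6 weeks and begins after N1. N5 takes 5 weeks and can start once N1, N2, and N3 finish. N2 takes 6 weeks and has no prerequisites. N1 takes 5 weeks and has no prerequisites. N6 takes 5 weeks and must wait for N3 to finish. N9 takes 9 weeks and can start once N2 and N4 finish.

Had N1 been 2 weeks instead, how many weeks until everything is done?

22

Critical path before the change: N2→N3→N5→N7 = 6+4+5+7 = 22 giving 22 weeks.
The longest path through N1 is only 21 weeks, so N1 has float 1.
That remains the longest chain; total 22 weeks.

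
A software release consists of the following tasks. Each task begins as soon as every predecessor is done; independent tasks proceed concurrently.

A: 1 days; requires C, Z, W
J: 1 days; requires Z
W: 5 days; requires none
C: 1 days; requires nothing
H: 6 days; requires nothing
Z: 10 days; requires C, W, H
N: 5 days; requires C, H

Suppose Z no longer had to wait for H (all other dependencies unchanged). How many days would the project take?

Before: longest chain H→Z→A = 6+10+1 = 17, finish 17.
Without H→Z, Z's earliest start moves from 6 to 5.
The longest chain is now W→Z→A = 5+10+1 = 16, so the project takes 16 days.

16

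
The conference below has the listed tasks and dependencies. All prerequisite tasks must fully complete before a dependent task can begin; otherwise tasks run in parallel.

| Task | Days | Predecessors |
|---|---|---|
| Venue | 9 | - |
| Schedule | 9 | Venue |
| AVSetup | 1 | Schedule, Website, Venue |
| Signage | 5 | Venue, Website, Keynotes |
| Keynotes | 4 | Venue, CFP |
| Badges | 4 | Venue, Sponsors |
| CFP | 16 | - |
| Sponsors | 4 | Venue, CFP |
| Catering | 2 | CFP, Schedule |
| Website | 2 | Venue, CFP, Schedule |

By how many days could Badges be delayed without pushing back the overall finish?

1

Venue→Schedule→Website→Signage = 9+9+2+5 = 25 sets the makespan at 25 days.
The longest chain containing Badges totals 24 days.
Float = 25 − 24 = 1.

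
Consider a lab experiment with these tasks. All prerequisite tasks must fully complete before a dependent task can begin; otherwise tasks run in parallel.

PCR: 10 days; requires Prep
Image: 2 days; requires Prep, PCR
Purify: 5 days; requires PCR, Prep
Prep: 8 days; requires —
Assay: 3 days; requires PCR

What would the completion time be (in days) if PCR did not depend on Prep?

15

With the dependency in place, Prep→PCR→Purify = 8+10+5 = 23 sets the finish at 23 days.
Without Prep→PCR, PCR's earliest start moves from 8 to 0.
The longest chain is now PCR→Purify = 10+5 = 15, so the plan takes 15 days.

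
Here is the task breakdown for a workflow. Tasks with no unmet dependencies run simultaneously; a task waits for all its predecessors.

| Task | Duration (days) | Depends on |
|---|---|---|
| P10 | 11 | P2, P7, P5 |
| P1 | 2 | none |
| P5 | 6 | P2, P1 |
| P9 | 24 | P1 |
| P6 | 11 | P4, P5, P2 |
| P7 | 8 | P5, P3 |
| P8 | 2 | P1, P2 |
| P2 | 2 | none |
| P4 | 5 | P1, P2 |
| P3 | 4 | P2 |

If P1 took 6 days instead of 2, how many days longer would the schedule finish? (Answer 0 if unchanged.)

4

As given, the longest chain is P1→P5→P7→P10 = 2+6+8+11 = 27, so the finish is 27 days.
P1 lies on that path, so at 6 days the path becomes 31 days.
The critical path is still P1→P5→P7→P10; finish is now 31 days.
Change in finish: 31 − 27 = +4 days.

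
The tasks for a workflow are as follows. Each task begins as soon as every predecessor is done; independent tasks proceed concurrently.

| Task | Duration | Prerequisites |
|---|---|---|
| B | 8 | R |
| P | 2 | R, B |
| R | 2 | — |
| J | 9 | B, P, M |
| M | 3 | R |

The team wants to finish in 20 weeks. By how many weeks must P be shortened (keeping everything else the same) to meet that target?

1

Current finish: 21 weeks; target: 20.
P is on every critical path, so each week cut from P cuts the finish by one (this holds down to a finish of 20).
Need 21 − 20 = 1 week off P → P becomes 1 week, finish becomes 20.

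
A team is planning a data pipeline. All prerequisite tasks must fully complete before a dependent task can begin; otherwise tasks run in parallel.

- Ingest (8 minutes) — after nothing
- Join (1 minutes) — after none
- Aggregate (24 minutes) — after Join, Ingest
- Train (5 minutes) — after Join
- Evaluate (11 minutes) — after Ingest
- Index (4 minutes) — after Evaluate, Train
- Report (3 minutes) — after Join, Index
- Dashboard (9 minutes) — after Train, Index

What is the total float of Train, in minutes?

The longest chain is Ingest→Aggregate = 8+24 = 32; overall finish 32 minutes.
Train finishes as early as 6 and must finish by 19.
Float = 32 − 19 = 13.

13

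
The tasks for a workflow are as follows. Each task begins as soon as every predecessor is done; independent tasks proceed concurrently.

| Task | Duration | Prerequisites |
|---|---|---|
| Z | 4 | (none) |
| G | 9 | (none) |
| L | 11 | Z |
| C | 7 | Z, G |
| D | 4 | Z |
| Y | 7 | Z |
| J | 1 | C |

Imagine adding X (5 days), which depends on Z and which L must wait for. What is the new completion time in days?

Originally the workflow takes 17 days.
With X inserted, L now waits for max(Z, X).
New critical path: Z→X→L = 4+5+11 = 20 ⇒ 20 days.

20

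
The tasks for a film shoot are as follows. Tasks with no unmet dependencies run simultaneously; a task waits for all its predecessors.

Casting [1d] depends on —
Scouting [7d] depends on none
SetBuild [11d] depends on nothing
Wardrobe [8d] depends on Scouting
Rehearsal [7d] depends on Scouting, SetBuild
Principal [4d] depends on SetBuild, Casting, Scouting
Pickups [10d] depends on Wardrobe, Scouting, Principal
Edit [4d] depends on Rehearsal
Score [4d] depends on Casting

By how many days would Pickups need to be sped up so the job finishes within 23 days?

Current finish: 25 days; target: 23.
Pickups is on every critical path, so each day cut from Pickups cuts the finish by one (this holds down to a finish of 22).
Need 25 − 23 = 2 days off Pickups → Pickups becomes 8 days, finish becomes 23.

2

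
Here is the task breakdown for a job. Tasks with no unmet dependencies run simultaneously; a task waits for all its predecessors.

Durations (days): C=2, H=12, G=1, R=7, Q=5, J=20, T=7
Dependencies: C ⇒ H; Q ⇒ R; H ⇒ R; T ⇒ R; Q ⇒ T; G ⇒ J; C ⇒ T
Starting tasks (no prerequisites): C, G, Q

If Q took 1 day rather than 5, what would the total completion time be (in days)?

As given, the longest chain is C→H→R = 2+12+7 = 21, so the finish is 21 days.
The longest path through Q is only 19 days, so Q has float 2.
No other chain overtakes it, so the finish is 21 days.

21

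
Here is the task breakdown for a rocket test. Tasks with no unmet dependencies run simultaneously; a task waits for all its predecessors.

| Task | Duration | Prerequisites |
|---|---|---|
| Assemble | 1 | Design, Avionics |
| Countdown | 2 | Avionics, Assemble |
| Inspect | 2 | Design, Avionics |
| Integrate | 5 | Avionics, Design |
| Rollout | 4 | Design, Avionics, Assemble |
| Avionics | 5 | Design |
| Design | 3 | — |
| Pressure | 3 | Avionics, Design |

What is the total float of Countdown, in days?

2

Design→Avionics→Assemble→Rollout = 3+5+1+4 = 13 sets the makespan at 13 days.
Countdown finishes as early as 11 and must finish by 13.
Float = 13 − 11 = 2.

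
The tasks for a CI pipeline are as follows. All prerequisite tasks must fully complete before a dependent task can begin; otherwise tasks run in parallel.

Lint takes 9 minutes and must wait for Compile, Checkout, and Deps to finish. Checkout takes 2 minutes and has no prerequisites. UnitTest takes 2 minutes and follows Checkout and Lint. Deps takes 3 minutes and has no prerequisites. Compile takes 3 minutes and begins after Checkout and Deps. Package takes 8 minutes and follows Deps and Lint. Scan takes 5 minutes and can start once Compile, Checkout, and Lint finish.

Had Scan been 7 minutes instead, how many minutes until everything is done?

As given, the longest chain is Deps→Compile→Lint→Package = 3+3+9+8 = 23, so the finish is 23 minutes.
Scan is off the critical path — its longest chain is 20 minutes, giving 3 of slack.
That remains the longest chain; total 23 minutes.

23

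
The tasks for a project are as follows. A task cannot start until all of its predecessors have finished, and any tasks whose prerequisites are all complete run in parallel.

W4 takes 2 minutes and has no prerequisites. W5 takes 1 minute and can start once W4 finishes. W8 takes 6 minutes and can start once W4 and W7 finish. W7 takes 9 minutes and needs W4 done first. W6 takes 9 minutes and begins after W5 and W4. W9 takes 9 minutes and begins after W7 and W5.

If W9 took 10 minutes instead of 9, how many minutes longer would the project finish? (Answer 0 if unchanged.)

1

Baseline: W4→W7→W9 = 2+9+9 = 20 → 20 minutes.
W9 lies on that path, so at 10 minutes the path becomes 21 minutes.
That remains the longest chain; total 21 minutes.
Change in finish: 21 − 20 = +1 minutes.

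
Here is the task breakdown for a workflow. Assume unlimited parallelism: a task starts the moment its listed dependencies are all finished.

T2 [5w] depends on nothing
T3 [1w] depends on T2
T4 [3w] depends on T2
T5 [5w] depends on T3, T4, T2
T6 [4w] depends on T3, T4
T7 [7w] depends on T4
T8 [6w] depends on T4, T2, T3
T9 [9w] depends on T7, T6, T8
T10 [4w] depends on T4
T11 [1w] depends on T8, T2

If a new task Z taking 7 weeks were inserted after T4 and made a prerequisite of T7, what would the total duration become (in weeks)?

31

Originally the job takes 24 weeks.
With Z inserted, T7 now waits for max(T4, Z).
New critical path: T2→T4→Z→T7→T9 = 5+3+7+7+9 = 31 ⇒ 31 weeks.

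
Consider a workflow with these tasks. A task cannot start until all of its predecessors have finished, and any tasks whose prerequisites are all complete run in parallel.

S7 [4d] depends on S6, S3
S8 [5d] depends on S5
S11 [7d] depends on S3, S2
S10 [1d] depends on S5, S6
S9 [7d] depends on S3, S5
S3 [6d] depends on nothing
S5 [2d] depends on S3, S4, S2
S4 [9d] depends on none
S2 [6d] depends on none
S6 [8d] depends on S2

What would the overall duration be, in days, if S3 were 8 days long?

18

As given, the longest chain is S2→S6→S7 = 6+8+4 = 18, so the finish is 18 days.
The longest path through S3 is only 15 days, so S3 has float 3.
That remains the longest chain; total 18 days.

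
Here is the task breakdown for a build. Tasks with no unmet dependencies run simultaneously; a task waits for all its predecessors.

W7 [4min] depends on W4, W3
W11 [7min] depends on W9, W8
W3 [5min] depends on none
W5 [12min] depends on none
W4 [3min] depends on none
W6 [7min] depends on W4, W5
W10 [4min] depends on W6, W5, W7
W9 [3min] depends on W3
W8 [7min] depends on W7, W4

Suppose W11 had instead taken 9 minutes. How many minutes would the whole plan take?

As given, the longest chain is W3→W7→W8→W11 = 5+4+7+7 = 23, so the finish is 23 minutes.
W11 lies on that path, so at 9 minutes the path becomes 25 minutes.
That remains the longest chain; total 25 minutes.

25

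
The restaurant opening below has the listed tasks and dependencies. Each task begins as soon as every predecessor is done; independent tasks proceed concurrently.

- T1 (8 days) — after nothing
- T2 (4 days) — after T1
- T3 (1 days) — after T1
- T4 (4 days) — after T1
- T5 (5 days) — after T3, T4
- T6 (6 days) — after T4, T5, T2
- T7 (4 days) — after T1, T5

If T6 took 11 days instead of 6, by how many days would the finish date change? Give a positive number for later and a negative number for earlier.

5

Actual critical path: T1→T4→T5→T6 = 8+4+5+6 = 23 ⇒ 23 days.
Since T6 is critical, the +5 change carries straight to that chain (now 28 days).
No other chain overtakes it, so the finish is 28 days.
Change in finish: 28 − 23 = +5 days.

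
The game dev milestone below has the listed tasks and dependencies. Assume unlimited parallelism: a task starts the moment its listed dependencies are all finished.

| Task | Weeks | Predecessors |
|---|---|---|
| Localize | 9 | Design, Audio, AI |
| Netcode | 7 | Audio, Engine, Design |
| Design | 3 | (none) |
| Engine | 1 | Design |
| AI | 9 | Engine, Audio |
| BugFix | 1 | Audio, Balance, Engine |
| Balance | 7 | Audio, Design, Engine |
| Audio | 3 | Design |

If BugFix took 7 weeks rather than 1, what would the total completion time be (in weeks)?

24

Actual critical path: Design→Audio→AI→Localize = 3+3+9+9 = 24 ⇒ 24 weeks.
BugFix is off the critical path — its longest chain is 14 weeks, giving 10 of slack.
That remains the longest chain; total 24 weeks.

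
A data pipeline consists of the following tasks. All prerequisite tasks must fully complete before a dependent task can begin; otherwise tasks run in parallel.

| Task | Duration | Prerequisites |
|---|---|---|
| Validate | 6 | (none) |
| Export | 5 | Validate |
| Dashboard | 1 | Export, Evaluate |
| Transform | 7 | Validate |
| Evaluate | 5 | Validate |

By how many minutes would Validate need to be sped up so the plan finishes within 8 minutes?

Current finish: 13 minutes; target: 8.
Validate is on every critical path, so each minute cut from Validate cuts the finish by one (this holds down to a finish of 8).
Need 13 − 8 = 5 minutes off Validate → Validate becomes 1 minute, finish becomes 8.

5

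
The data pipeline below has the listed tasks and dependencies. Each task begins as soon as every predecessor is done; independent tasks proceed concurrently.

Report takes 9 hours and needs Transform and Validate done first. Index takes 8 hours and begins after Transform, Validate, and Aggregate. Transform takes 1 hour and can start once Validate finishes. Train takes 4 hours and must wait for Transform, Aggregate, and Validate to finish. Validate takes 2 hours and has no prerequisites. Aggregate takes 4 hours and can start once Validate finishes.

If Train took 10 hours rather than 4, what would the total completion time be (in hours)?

Critical path before the change: Validate→Aggregate→Index = 2+4+8 = 14 giving 14 hours.
Train has 4 hours of float (longest path through it is 10).
The binding chain switches to Validate→Aggregate→Train = 2+4+10 = 16; finish 16 hours.

16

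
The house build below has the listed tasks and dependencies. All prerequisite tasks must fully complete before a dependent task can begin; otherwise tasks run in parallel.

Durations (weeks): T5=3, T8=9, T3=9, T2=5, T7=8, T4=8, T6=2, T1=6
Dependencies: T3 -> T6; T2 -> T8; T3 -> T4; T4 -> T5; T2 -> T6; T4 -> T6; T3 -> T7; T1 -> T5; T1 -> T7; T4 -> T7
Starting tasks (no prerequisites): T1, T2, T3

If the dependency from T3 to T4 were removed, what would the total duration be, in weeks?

Before: longest chain T3→T4→T7 = 9+8+8 = 25, finish 25.
Without T3→T4, T4's earliest start moves from 9 to 0.
After: T3→T7 = 9+8 = 17 → 17 weeks.

17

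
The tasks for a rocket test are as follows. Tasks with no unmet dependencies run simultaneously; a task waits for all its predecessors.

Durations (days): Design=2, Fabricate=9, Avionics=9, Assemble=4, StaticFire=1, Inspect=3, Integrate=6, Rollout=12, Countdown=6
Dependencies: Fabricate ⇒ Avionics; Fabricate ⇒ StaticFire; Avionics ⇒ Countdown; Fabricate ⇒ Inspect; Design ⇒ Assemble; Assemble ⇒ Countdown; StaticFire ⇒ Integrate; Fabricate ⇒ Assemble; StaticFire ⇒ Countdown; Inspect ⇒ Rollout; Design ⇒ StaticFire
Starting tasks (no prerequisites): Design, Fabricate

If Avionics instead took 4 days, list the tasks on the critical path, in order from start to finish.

As given, the longest chain is Fabricate→Avionics→Countdown = 9+9+6 = 24, so the finish is 24 days.
Since Avionics is critical, the -5 change carries straight to that chain (now 19 days).
The binding chain switches to Fabricate→Inspect→Rollout = 9+3+12 = 24; finish 24 days.

Fabricate, Inspect, Rollout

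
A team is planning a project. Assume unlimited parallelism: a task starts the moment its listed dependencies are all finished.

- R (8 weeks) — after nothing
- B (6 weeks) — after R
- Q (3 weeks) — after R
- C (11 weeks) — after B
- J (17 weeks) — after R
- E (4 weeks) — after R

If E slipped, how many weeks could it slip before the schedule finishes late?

R→J = 8+17 = 25 sets the makespan at 25 weeks.
Longest path through E: 12 weeks (earliest finish 12, latest finish 25).
Slack of E = 21 − 8 = 13 weeks.

13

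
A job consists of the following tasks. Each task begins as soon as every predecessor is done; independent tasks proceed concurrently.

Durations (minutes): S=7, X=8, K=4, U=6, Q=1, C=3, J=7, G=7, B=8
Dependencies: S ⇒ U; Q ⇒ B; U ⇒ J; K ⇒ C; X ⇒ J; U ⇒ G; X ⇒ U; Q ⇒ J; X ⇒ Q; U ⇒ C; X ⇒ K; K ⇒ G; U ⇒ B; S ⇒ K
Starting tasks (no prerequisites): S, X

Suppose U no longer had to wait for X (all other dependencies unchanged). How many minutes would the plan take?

Original critical path: X→U→B = 8+6+8 = 22 ⇒ 22 minutes.
Without X→U, U's earliest start moves from 8 to 7.
New critical path: S→U→B = 7+6+8 = 21 ⇒ 21 minutes.

21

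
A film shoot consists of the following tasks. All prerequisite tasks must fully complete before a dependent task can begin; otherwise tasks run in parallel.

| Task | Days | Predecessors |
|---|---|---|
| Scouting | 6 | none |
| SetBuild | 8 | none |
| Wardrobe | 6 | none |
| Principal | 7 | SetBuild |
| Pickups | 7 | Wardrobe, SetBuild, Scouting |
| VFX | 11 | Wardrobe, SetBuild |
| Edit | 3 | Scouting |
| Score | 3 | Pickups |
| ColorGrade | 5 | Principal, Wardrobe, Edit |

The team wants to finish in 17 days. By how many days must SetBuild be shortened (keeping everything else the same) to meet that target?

Current finish: 20 days; target: 17.
SetBuild is on every critical path, so each day cut from SetBuild cuts the finish by one (this holds down to a finish of 17).
Need 20 − 17 = 3 days off SetBuild → SetBuild becomes 5 days, finish becomes 17.

3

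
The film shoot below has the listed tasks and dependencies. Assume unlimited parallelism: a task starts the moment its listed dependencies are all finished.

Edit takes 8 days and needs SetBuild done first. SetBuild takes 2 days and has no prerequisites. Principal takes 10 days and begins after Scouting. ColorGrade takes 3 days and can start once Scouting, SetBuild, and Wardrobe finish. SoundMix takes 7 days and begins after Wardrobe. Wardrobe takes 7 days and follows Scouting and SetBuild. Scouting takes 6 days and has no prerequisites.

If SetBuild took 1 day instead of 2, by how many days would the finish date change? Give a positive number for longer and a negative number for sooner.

0

Critical path before the change: Scouting→Wardrobe→SoundMix = 6+7+7 = 20 giving 20 days.
The longest path through SetBuild is only 16 days, so SetBuild has float 4.
No other chain overtakes it, so the finish is 20 days.
Change in finish: 20 − 20 = +0 days.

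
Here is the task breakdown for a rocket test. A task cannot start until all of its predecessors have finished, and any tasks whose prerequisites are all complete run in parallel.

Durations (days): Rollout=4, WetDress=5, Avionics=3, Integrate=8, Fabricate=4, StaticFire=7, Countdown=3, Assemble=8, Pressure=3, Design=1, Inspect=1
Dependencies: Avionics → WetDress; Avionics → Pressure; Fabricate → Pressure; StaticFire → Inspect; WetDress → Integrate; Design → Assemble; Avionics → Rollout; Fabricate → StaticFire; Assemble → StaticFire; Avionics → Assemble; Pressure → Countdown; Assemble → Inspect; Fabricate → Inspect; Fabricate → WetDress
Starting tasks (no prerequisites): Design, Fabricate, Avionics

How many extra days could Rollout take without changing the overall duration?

12

Critical path: Avionics→Assemble→StaticFire→Inspect = 3+8+7+1 = 19, so the finish is 19 days.
Longest path through Rollout: 7 days (earliest finish 7, latest finish 19).
So Rollout can slip 19 − 7 = 12 days.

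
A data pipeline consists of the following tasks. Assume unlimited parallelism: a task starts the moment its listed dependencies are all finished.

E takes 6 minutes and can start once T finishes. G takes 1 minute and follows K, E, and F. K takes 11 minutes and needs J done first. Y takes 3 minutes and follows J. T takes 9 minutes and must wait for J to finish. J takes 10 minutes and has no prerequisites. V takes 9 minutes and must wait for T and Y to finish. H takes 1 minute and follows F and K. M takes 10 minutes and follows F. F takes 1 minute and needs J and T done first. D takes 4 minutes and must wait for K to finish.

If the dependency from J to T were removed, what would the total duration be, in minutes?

With the dependency in place, J→T→F→M = 10+9+1+10 = 30 sets the finish at 30 minutes.
Without J→T, T's earliest start moves from 10 to 0.
The longest chain is now J→K→D = 10+11+4 = 25, so the plan takes 25 minutes.

25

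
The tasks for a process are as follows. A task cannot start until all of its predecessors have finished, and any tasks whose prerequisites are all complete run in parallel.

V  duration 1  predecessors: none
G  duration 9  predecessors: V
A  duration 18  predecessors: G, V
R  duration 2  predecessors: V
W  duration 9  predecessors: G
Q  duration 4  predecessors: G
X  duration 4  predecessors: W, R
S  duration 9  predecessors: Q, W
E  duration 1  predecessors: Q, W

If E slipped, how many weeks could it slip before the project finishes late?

V→G→A = 1+9+18 = 28 sets the makespan at 28 weeks.
The longest chain containing E totals 20 weeks.
Slack of E = 27 − 19 = 8 weeks.

8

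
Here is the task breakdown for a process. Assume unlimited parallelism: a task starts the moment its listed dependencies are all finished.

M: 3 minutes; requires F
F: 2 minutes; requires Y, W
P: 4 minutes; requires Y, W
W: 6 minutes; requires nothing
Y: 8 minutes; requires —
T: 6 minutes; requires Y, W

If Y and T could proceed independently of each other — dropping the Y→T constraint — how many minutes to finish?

With the dependency in place, Y→T = 8+6 = 14 sets the finish at 14 minutes.
Without Y→T, T's earliest start moves from 8 to 6.
After: Y→F→M = 8+2+3 = 13 → 13 minutes.

13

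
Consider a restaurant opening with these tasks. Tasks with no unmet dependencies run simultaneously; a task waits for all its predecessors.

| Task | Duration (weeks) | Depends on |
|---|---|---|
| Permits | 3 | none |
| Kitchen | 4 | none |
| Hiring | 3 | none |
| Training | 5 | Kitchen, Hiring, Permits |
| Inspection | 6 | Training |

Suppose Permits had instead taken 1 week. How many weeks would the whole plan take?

Actual critical path: Kitchen→Training→Inspection = 4+5+6 = 15 ⇒ 15 weeks.
Permits is off the critical path — its longest chain is 14 weeks, giving 1 of slack.
No other chain overtakes it, so the finish is 15 weeks.

15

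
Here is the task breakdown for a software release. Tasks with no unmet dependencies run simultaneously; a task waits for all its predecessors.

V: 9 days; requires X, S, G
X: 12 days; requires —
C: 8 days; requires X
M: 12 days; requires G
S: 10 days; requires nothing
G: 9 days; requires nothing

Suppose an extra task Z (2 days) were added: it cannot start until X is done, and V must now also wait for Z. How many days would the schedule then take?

23

Originally the schedule takes 21 days.
With Z inserted, V now waits for max(X, S, G, Z).
New critical path: X→Z→V = 12+2+9 = 23 ⇒ 23 days.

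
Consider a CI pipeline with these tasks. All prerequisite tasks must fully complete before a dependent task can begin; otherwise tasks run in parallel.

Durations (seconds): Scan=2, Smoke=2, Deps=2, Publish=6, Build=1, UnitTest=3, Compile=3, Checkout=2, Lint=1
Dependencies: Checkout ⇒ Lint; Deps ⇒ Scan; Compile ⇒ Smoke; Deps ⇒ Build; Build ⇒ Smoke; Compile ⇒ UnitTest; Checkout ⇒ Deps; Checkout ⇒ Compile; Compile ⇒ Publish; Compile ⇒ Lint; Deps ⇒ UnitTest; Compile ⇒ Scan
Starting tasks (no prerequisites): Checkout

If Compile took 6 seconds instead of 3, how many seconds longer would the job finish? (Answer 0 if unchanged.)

3

Actual critical path: Checkout→Compile→Publish = 2+3+6 = 11 ⇒ 11 seconds.
Compile is on the critical path; changing it to 6 makes that path 14 seconds.
No other chain overtakes it, so the finish is 14 seconds.
Change in finish: 14 − 11 = +3 seconds.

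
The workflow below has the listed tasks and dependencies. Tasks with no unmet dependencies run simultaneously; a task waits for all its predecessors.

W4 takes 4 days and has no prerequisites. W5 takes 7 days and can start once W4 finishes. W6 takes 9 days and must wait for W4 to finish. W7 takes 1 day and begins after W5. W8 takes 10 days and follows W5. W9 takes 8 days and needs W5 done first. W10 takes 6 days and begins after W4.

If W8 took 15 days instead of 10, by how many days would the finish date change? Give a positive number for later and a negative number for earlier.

5

Baseline: W4→W5→W8 = 4+7+10 = 21 → 21 days.
W8 lies on that path, so at 15 days the path becomes 26 days.
No other chain overtakes it, so the finish is 26 days.
Change in finish: 26 − 21 = +5 days.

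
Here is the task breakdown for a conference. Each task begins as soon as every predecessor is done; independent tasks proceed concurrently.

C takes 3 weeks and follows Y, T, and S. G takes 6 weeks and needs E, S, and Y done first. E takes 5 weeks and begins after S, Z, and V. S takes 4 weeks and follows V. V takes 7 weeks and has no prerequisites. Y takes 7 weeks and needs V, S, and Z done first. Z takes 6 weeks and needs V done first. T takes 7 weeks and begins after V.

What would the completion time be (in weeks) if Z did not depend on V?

24

Before: longest chain V→Z→Y→G = 7+6+7+6 = 26, finish 26.
Without V→Z, Z's earliest start moves from 7 to 0.
New critical path: V→S→Y→G = 7+4+7+6 = 24 ⇒ 24 weeks.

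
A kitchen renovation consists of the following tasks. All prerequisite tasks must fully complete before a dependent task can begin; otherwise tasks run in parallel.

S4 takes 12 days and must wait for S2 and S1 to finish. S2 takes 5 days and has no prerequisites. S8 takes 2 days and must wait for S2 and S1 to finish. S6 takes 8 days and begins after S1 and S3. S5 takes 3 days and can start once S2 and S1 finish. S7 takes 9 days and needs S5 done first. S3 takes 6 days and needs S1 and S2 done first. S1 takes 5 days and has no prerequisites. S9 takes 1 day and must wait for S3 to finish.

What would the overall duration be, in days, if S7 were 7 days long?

19

Actual critical path: S1→S3→S6 = 5+6+8 = 19 ⇒ 19 days.
S7 has 2 days of float (longest path through it is 17).
The critical path is still S1→S3→S6; finish is now 19 days.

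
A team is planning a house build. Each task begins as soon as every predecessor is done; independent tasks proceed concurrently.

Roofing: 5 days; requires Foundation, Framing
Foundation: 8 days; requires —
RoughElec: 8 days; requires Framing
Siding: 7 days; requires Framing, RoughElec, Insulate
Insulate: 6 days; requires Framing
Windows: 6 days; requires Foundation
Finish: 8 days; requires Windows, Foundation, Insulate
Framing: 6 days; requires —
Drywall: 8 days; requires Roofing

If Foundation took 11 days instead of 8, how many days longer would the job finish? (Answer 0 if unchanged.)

Critical path before the change: Foundation→Windows→Finish = 8+6+8 = 22 giving 22 days.
Since Foundation is critical, the +3 change carries straight to that chain (now 25 days).
No other chain overtakes it, so the finish is 25 days.
Change in finish: 25 − 22 = +3 days.

3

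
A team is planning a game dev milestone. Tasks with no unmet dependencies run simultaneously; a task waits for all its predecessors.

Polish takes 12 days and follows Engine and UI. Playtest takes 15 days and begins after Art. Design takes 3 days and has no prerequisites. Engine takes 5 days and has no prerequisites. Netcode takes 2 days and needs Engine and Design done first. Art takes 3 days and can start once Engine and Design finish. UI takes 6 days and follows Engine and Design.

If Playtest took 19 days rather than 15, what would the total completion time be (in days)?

Actual critical path: Engine→Art→Playtest = 5+3+15 = 23 ⇒ 23 days.
Playtest is on the critical path; changing it to 19 makes that path 27 days.
The critical path is still Engine→Art→Playtest; finish is now 27 days.

27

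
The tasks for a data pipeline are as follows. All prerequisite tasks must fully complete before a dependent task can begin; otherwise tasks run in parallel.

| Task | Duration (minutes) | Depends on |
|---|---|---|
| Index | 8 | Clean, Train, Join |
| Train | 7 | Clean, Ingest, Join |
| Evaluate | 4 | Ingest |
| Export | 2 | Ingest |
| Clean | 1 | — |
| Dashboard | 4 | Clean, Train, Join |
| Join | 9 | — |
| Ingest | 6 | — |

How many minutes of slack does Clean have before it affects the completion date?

Critical path: Join→Train→Index = 9+7+8 = 24, so the finish is 24 minutes.
Clean finishes as early as 1 and must finish by 9.
So Clean can slip 9 − 1 = 8 minutes.

8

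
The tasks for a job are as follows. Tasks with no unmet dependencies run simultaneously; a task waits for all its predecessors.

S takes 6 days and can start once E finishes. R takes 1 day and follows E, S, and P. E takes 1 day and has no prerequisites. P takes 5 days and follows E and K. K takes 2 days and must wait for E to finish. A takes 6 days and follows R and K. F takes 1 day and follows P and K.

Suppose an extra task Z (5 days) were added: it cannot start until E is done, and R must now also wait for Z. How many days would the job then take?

Originally the job takes 15 days.
With Z inserted, R now waits for max(E, S, P, Z).
New critical path: E→K→P→R→A = 1+2+5+1+6 = 15 ⇒ 15 days.

15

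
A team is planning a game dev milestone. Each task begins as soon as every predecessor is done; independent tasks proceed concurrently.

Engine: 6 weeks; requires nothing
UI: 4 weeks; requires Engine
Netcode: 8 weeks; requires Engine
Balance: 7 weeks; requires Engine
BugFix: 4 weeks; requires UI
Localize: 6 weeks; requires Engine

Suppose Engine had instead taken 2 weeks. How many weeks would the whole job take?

10

Actual critical path: Engine→UI→BugFix = 6+4+4 = 14 ⇒ 14 weeks.
Since Engine is critical, the -4 change carries straight to that chain (now 10 weeks).
The critical path is still Engine→UI→BugFix; finish is now 10 weeks.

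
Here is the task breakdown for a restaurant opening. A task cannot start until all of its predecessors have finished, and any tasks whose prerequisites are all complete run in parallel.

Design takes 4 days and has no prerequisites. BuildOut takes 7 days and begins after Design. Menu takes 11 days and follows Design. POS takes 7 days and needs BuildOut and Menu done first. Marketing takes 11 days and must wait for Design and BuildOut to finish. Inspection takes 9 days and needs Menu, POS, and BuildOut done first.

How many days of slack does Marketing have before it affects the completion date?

The longest chain is Design→Menu→POS→Inspection = 4+11+7+9 = 31; overall finish 31 days.
Marketing finishes as early as 22 and must finish by 31.
Slack of Marketing = 20 − 11 = 9 days.

9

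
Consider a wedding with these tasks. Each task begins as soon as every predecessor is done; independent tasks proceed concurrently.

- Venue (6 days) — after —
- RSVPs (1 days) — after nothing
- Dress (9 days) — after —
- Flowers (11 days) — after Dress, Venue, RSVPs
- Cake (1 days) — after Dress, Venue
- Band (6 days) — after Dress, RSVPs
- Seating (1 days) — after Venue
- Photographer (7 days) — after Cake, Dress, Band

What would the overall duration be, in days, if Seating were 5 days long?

As given, the longest chain is Dress→Band→Photographer = 9+6+7 = 22, so the finish is 22 days.
Seating is off the critical path — its longest chain is 7 days, giving 15 of slack.
The critical path is still Dress→Band→Photographer; finish is now 22 days.

22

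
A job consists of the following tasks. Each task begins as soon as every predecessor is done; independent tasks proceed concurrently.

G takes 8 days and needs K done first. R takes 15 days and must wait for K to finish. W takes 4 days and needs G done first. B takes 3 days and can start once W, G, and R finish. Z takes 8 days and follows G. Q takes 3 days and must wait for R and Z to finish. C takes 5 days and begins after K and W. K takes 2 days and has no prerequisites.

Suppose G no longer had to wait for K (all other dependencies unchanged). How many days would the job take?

With the dependency in place, K→G→Z→Q = 2+8+8+3 = 21 sets the finish at 21 days.
Without K→G, G's earliest start moves from 2 to 0.
After: K→R→B = 2+15+3 = 20 → 20 days.

20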